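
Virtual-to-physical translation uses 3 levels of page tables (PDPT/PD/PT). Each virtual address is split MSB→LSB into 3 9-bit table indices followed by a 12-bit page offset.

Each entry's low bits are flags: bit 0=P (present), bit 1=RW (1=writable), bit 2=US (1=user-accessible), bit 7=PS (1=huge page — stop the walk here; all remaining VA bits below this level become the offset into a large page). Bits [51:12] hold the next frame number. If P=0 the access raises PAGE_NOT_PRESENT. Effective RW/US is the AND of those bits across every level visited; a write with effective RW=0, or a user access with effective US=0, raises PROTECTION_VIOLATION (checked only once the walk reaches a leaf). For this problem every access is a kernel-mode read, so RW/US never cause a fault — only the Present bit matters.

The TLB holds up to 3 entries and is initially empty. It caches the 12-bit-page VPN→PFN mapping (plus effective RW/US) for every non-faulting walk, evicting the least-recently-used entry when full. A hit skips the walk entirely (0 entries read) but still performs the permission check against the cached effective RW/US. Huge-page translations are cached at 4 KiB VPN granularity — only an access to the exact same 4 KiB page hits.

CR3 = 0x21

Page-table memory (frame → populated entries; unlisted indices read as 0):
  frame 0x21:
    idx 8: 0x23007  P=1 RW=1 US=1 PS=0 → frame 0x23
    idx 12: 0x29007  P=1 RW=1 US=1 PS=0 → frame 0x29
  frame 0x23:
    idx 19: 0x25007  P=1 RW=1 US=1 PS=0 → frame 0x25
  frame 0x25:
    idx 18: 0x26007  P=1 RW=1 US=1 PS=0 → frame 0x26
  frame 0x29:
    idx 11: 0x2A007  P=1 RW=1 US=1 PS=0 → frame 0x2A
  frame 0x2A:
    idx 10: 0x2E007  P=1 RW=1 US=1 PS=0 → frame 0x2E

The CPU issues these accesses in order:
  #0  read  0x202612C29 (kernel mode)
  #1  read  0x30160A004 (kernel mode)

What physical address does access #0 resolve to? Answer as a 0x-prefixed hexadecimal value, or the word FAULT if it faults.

Trace:
#0 VA=0x202612C29 (r,kernel):
  lvl0: tbl 0x21, slot 8 ⇒ 0x23007 (P1/RW1/US1/PS0)
  lvl1: tbl 0x23, slot 19 ⇒ 0x25007 (P1/RW1/US1/PS0)
  lvl2: tbl 0x25, slot 18 ⇒ 0x26007 (P1/RW1/US1/PS0)
  → PA=0x26C29  (3 entries read)
#1 VA=0x30160A004 (r,kernel):
  lvl0: tbl 0x21, slot 12 ⇒ 0x29007 (P1/RW1/US1/PS0)
  lvl1: tbl 0x29, slot 11 ⇒ 0x2A007 (P1/RW1/US1/PS0)
  lvl2: tbl 0x2A, slot 10 ⇒ 0x2E007 (P1/RW1/US1/PS0)
  → PA=0x2E004  (3 entries read)

Access #0 PA: 0x26C29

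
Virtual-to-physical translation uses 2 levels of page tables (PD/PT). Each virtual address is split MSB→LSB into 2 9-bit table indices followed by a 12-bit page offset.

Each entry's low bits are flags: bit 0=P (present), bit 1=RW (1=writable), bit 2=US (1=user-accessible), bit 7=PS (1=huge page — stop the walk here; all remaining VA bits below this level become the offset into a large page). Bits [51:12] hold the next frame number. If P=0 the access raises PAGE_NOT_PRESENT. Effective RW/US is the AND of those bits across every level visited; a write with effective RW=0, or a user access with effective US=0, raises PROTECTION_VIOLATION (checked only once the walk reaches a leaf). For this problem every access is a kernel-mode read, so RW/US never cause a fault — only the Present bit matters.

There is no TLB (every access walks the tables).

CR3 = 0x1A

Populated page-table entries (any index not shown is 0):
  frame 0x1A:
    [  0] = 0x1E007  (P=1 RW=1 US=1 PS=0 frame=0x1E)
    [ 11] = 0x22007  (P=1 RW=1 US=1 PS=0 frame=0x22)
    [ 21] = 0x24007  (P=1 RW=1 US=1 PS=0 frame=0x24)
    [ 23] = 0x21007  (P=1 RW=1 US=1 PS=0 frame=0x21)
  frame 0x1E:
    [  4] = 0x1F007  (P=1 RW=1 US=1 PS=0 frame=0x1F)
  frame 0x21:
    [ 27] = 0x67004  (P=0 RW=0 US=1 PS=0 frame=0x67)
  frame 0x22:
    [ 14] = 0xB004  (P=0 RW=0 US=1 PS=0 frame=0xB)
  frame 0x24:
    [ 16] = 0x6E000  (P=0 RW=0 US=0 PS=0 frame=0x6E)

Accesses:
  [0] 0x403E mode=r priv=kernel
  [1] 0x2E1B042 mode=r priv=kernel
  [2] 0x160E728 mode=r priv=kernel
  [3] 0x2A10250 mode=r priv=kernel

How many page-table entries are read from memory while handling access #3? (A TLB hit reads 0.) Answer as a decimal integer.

Walk each access:
#0 VA=0x403E (r,kernel):
  [0] read 0x1A idx=0: raw=0x1E007 flags P=1 W=1 U=1 S=0
  [1] read 0x1E idx=4: raw=0x1F007 flags P=1 W=1 U=1 S=0
  ✓ 0x1F03E  — 2 lookups
#1 VA=0x2E1B042 (r,kernel):
  [0] read 0x1A idx=23: raw=0x21007 flags P=1 W=1 U=1 S=0
  [1] read 0x21 idx=27: raw=0x67004 flags P=0 W=0 U=1 S=0
  → PAGE_NOT_PRESENT  (2 entries read)
#2 VA=0x160E728 (r,kernel):
  [0] read 0x1A idx=11: raw=0x22007 flags P=1 W=1 U=1 S=0
  [1] read 0x22 idx=14: raw=0xB004 flags P=0 W=0 U=1 S=0
  → PAGE_NOT_PRESENT  (2 entries read)
#3 VA=0x2A10250 (r,kernel):
  [0] read 0x1A idx=21: raw=0x24007 flags P=1 W=1 U=1 S=0
  [1] read 0x24 idx=16: raw=0x6E000 flags P=0 W=0 U=0 S=0
  → PAGE_NOT_PRESENT  (2 entries read)

Entries read for #3: 2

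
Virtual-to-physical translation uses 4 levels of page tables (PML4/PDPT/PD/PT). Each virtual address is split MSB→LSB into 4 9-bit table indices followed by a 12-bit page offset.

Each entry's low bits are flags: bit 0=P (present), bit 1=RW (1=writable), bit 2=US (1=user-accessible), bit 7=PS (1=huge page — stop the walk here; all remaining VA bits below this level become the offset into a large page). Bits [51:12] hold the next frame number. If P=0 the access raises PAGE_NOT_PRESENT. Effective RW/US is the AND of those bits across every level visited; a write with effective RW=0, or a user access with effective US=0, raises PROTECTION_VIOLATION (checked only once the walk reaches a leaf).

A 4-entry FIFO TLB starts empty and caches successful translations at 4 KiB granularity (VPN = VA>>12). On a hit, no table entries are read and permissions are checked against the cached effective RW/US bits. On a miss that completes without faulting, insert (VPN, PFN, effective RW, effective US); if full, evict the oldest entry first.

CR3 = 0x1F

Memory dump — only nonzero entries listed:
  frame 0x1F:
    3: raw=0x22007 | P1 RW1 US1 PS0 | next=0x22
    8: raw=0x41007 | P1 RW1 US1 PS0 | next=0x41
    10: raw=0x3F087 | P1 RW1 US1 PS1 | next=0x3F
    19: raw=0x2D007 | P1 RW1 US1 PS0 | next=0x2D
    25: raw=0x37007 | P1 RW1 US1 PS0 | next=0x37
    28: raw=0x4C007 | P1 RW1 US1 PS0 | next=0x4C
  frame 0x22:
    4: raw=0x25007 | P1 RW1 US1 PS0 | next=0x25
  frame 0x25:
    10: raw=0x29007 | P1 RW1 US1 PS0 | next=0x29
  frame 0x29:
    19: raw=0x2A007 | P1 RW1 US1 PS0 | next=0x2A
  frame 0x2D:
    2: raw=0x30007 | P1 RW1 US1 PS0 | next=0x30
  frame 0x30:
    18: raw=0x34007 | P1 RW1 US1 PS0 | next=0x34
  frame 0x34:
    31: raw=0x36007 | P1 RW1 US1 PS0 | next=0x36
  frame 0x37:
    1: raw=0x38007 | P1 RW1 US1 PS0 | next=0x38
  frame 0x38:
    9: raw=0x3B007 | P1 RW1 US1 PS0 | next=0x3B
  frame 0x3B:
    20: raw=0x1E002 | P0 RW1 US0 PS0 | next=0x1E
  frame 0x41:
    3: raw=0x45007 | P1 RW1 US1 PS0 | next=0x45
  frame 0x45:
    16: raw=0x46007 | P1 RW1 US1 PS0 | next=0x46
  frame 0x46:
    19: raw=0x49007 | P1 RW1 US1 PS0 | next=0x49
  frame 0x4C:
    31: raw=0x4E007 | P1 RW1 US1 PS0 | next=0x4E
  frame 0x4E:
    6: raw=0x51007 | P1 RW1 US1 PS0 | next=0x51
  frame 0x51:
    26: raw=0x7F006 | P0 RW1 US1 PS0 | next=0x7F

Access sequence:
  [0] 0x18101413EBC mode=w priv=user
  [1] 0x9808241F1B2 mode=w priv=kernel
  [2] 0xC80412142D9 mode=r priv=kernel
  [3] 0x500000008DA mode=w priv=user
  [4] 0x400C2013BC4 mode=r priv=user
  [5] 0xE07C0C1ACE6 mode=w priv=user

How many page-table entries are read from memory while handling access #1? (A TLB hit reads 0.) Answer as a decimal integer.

Trace:
#0 VA=0x18101413EBC (w,user):
  [0] read 0x1F idx=3: raw=0x22007 flags P=1 W=1 U=1 S=0
  [1] read 0x22 idx=4: raw=0x25007 flags P=1 W=1 U=1 S=0
  [2] read 0x25 idx=10: raw=0x29007 flags P=1 W=1 U=1 S=0
  [3] read 0x29 idx=19: raw=0x2A007 flags P=1 W=1 U=1 S=0
  ⇒ phys 0x2AEBC  [4 reads]
#1 VA=0x9808241F1B2 (w,kernel):
  [0] read 0x1F idx=19: raw=0x2D007 flags P=1 W=1 U=1 S=0
  [1] read 0x2D idx=2: raw=0x30007 flags P=1 W=1 U=1 S=0
  [2] read 0x30 idx=18: raw=0x34007 flags P=1 W=1 U=1 S=0
  [3] read 0x34 idx=31: raw=0x36007 flags P=1 W=1 U=1 S=0
  ⇒ phys 0x361B2  [4 reads]
#2 VA=0xC80412142D9 (r,kernel):
  [0] read 0x1F idx=25: raw=0x37007 flags P=1 W=1 U=1 S=0
  [1] read 0x37 idx=1: raw=0x38007 flags P=1 W=1 U=1 S=0
  [2] read 0x38 idx=9: raw=0x3B007 flags P=1 W=1 U=1 S=0
  [3] read 0x3B idx=20: raw=0x1E002 flags P=0 W=1 U=0 S=0
  ⇒ fault: PAGE_NOT_PRESENT  — 4 lookups
#3 VA=0x500000008DA (w,user):
  [0] read 0x1F idx=10: raw=0x3F087 flags P=1 W=1 U=1 S=1
  ⇒ phys 0x3F8DA (huge @L0)  [1 reads]
#4 VA=0x400C2013BC4 (r,user):
  [0] read 0x1F idx=8: raw=0x41007 flags P=1 W=1 U=1 S=0
  [1] read 0x41 idx=3: raw=0x45007 flags P=1 W=1 U=1 S=0
  [2] read 0x45 idx=16: raw=0x46007 flags P=1 W=1 U=1 S=0
  [3] read 0x46 idx=19: raw=0x49007 flags P=1 W=1 U=1 S=0
  ⇒ phys 0x49BC4  [4 reads]
#5 VA=0xE07C0C1ACE6 (w,user):
  [0] read 0x1F idx=28: raw=0x4C007 flags P=1 W=1 U=1 S=0
  [1] read 0x4C idx=31: raw=0x4E007 flags P=1 W=1 U=1 S=0
  [2] read 0x4E idx=6: raw=0x51007 flags P=1 W=1 U=1 S=0
  [3] read 0x51 idx=26: raw=0x7F006 flags P=0 W=1 U=1 S=0
  ⇒ fault: PAGE_NOT_PRESENT  — 4 lookups

Entries read for #1: 4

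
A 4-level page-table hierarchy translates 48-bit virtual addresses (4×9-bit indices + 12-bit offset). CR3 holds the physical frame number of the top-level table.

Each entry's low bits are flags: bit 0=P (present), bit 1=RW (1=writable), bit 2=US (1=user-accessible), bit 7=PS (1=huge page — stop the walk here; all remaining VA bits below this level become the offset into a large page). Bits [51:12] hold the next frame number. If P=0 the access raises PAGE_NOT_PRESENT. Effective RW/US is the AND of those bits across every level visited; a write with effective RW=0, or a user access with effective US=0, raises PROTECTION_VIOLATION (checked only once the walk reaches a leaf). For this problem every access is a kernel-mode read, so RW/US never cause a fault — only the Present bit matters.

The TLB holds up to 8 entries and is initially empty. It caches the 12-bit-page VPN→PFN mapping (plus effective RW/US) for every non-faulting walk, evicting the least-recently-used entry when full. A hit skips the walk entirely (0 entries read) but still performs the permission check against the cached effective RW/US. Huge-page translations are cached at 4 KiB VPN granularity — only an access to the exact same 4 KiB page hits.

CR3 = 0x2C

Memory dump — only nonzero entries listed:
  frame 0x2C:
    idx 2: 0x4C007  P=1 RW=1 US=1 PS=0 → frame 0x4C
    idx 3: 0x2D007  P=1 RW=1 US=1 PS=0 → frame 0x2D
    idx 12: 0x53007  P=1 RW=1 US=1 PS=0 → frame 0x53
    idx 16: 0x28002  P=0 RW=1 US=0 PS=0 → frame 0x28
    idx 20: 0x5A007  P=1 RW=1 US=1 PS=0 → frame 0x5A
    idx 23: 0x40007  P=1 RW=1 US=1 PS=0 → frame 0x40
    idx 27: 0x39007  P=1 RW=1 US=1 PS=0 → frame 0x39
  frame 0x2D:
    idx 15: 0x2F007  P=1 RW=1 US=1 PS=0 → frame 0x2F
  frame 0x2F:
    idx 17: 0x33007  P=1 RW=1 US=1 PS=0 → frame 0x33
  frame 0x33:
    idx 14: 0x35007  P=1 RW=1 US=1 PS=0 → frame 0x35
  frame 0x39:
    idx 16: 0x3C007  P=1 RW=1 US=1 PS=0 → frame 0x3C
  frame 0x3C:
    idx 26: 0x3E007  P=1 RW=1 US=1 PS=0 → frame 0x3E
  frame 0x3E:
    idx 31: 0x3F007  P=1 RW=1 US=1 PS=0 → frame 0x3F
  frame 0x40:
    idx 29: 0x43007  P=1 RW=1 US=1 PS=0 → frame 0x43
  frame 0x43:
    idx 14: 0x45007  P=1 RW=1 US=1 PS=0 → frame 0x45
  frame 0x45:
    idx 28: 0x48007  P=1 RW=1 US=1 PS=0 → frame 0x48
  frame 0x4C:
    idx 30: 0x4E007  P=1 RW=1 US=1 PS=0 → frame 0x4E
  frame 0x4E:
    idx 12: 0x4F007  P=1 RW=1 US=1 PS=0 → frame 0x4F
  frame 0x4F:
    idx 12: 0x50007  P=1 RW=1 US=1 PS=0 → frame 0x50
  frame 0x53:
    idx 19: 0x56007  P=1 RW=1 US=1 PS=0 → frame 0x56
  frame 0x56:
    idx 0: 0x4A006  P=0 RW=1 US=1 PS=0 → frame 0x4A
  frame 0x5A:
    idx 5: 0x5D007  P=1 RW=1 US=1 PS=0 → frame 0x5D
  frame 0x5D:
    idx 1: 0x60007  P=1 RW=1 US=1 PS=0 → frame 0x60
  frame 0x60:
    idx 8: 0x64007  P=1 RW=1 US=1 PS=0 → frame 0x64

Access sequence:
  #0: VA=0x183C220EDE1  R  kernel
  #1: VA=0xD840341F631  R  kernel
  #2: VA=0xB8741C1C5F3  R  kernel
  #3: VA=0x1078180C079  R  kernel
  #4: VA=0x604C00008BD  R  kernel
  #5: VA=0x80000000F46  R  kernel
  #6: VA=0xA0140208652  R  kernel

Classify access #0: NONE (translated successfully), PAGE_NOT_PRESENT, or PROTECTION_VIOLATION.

Per-access translation:
#0 VA=0x183C220EDE1 (r,kernel):
  [0] read 0x2C idx=3: raw=0x2D007 flags P=1 W=1 U=1 S=0
  [1] read 0x2D idx=15: raw=0x2F007 flags P=1 W=1 U=1 S=0
  [2] read 0x2F idx=17: raw=0x33007 flags P=1 W=1 U=1 S=0
  [3] read 0x33 idx=14: raw=0x35007 flags P=1 W=1 U=1 S=0
  → PA=0x35DE1  (4 entries read)
#1 VA=0xD840341F631 (r,kernel):
  [0] read 0x2C idx=27: raw=0x39007 flags P=1 W=1 U=1 S=0
  [1] read 0x39 idx=16: raw=0x3C007 flags P=1 W=1 U=1 S=0
  [2] read 0x3C idx=26: raw=0x3E007 flags P=1 W=1 U=1 S=0
  [3] read 0x3E idx=31: raw=0x3F007 flags P=1 W=1 U=1 S=0
  → PA=0x3F631  (4 entries read)
#2 VA=0xB8741C1C5F3 (r,kernel):
  [0] read 0x2C idx=23: raw=0x40007 flags P=1 W=1 U=1 S=0
  [1] read 0x40 idx=29: raw=0x43007 flags P=1 W=1 U=1 S=0
  [2] read 0x43 idx=14: raw=0x45007 flags P=1 W=1 U=1 S=0
  [3] read 0x45 idx=28: raw=0x48007 flags P=1 W=1 U=1 S=0
  → PA=0x485F3  (4 entries read)
#3 VA=0x1078180C079 (r,kernel):
  [0] read 0x2C idx=2: raw=0x4C007 flags P=1 W=1 U=1 S=0
  [1] read 0x4C idx=30: raw=0x4E007 flags P=1 W=1 U=1 S=0
  [2] read 0x4E idx=12: raw=0x4F007 flags P=1 W=1 U=1 S=0
  [3] read 0x4F idx=12: raw=0x50007 flags P=1 W=1 U=1 S=0
  → PA=0x50079  (4 entries read)
#4 VA=0x604C00008BD (r,kernel):
  [0] read 0x2C idx=12: raw=0x53007 flags P=1 W=1 U=1 S=0
  [1] read 0x53 idx=19: raw=0x56007 flags P=1 W=1 U=1 S=0
  [2] read 0x56 idx=0: raw=0x4A006 flags P=0 W=1 U=1 S=0
  ⇒ fault: PAGE_NOT_PRESENT  — 3 lookups
#5 VA=0x80000000F46 (r,kernel):
  [0] read 0x2C idx=16: raw=0x28002 flags P=0 W=1 U=0 S=0
  ⇒ fault: PAGE_NOT_PRESENT  — 1 lookups
#6 VA=0xA0140208652 (r,kernel):
  [0] read 0x2C idx=20: raw=0x5A007 flags P=1 W=1 U=1 S=0
  [1] read 0x5A idx=5: raw=0x5D007 flags P=1 W=1 U=1 S=0
  [2] read 0x5D idx=1: raw=0x60007 flags P=1 W=1 U=1 S=0
  [3] read 0x60 idx=8: raw=0x64007 flags P=1 W=1 U=1 S=0
  → PA=0x64652  (4 entries read)

Access #0 fault: NONE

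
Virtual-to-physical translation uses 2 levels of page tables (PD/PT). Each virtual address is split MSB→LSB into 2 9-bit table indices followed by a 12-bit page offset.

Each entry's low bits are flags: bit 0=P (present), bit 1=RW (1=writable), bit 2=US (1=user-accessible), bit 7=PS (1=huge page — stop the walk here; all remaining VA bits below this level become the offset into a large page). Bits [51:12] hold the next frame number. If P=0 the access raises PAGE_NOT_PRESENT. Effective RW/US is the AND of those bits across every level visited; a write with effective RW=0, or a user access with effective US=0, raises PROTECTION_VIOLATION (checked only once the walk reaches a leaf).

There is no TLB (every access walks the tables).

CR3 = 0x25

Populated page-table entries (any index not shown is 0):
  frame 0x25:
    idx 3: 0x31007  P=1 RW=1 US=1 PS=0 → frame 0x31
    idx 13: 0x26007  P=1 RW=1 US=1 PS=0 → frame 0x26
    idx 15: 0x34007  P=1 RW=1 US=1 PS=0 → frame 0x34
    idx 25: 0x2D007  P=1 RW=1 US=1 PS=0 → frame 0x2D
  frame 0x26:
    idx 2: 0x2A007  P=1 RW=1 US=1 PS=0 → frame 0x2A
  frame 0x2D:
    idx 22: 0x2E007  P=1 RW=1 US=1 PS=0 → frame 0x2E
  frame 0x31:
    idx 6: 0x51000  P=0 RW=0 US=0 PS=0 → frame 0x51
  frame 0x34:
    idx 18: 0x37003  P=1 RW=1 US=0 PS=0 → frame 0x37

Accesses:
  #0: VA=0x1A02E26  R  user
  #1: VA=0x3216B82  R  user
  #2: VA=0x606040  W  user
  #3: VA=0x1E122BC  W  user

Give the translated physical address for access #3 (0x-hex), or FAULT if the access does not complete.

Walk each access:
#0 VA=0x1A02E26 (r,user):
  L0: frame=0x25 idx=13 entry=0x26007 [P=1 RW=1 US=1 PS=0]
  L1: frame=0x26 idx=2 entry=0x2A007 [P=1 RW=1 US=1 PS=0]
  ✓ 0x2AE26  — 2 lookups
#1 VA=0x3216B82 (r,user):
  L0: frame=0x25 idx=25 entry=0x2D007 [P=1 RW=1 US=1 PS=0]
  L1: frame=0x2D idx=22 entry=0x2E007 [P=1 RW=1 US=1 PS=0]
  ✓ 0x2EB82  — 2 lookups
#2 VA=0x606040 (w,user):
  L0: frame=0x25 idx=3 entry=0x31007 [P=1 RW=1 US=1 PS=0]
  L1: frame=0x31 idx=6 entry=0x51000 [P=0 RW=0 US=0 PS=0]
  → PAGE_NOT_PRESENT  (2 entries read)
#3 VA=0x1E122BC (w,user):
  L0: frame=0x25 idx=15 entry=0x34007 [P=1 RW=1 US=1 PS=0]
  L1: frame=0x34 idx=18 entry=0x37003 [P=1 RW=1 US=0 PS=0]
  → PROTECTION_VIOLATION  (2 entries read)

Access #3 PA: FAULT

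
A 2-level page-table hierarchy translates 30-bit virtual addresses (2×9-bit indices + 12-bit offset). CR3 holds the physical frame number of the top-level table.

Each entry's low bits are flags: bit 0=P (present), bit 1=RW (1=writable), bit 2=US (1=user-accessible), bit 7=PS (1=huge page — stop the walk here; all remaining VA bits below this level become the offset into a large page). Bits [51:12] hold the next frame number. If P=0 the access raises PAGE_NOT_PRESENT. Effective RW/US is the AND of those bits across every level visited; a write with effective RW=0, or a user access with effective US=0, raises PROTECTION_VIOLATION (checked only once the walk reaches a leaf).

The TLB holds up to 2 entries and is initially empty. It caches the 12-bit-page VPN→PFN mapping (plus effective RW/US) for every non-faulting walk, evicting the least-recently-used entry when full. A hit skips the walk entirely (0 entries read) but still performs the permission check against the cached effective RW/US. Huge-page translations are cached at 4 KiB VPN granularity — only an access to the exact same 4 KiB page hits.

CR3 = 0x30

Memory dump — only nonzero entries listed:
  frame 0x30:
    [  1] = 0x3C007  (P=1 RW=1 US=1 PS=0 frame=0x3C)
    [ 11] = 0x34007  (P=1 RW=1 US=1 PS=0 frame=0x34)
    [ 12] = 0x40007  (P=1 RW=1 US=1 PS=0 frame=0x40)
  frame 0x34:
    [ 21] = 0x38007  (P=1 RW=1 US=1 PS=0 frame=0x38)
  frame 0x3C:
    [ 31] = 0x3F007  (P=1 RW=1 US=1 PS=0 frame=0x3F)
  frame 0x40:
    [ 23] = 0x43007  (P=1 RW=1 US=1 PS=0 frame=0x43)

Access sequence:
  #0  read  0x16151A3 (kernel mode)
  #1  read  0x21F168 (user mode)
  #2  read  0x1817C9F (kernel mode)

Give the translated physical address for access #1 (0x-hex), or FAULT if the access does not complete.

Per-access translation:
#0 VA=0x16151A3 (r,kernel):
  L0 @0x30[11] → 0x34007  P=1,RW=1,US=1,PS=0
  L1 @0x34[21] → 0x38007  P=1,RW=1,US=1,PS=0
  ✓ 0x381A3  — 2 lookups
#1 VA=0x21F168 (r,user):
  L0 @0x30[1] → 0x3C007  P=1,RW=1,US=1,PS=0
  L1 @0x3C[31] → 0x3F007  P=1,RW=1,US=1,PS=0
  ✓ 0x3F168  — 2 lookups
#2 VA=0x1817C9F (r,kernel):
  L0 @0x30[12] → 0x40007  P=1,RW=1,US=1,PS=0
  L1 @0x40[23] → 0x43007  P=1,RW=1,US=1,PS=0
  ✓ 0x43C9F  — 2 lookups

Access #1 PA: 0x3F168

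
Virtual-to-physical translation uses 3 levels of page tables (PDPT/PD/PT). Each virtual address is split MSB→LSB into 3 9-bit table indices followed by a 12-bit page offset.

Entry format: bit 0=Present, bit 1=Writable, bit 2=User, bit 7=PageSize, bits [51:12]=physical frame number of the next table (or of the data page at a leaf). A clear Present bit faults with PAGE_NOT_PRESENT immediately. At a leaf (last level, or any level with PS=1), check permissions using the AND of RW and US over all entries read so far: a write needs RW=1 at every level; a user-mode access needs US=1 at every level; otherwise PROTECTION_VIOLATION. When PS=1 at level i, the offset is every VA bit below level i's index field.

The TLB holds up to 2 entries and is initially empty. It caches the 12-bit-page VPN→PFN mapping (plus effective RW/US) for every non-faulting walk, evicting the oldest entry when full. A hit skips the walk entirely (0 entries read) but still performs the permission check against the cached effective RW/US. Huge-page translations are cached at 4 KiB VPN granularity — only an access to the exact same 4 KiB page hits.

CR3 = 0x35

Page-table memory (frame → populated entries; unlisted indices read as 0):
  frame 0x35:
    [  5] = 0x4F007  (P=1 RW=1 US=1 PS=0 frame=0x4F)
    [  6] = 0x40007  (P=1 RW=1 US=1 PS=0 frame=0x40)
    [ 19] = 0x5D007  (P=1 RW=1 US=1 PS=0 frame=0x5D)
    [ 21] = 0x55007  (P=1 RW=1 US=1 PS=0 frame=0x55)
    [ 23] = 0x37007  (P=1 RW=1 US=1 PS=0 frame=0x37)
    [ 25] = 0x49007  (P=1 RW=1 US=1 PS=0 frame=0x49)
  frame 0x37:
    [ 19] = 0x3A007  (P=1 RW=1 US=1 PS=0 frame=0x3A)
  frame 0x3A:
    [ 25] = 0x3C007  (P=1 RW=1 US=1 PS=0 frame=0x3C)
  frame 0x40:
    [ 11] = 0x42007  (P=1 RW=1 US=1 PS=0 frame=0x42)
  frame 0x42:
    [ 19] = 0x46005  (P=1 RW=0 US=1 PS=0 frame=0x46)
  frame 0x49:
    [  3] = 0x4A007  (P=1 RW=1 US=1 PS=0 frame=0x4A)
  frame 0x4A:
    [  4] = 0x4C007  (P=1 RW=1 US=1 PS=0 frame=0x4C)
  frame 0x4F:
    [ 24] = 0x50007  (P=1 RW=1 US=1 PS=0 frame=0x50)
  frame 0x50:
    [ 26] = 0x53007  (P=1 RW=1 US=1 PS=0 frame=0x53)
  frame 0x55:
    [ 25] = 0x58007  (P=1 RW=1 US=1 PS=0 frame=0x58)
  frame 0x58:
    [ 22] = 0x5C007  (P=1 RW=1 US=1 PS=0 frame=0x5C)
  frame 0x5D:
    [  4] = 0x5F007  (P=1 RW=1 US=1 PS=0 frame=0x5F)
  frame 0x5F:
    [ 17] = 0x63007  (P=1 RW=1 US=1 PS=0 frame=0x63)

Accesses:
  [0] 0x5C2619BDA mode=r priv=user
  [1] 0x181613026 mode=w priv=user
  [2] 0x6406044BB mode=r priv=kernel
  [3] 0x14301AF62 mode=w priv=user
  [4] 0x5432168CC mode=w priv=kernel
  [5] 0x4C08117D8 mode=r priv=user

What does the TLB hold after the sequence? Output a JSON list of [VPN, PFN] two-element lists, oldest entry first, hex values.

Walk each access:
#0 VA=0x5C2619BDA (r,user):
  [0] read 0x35 idx=23: raw=0x37007 flags P=1 W=1 U=1 S=0
  [1] read 0x37 idx=19: raw=0x3A007 flags P=1 W=1 U=1 S=0
  [2] read 0x3A idx=25: raw=0x3C007 flags P=1 W=1 U=1 S=0
  → PA=0x3CBDA  (3 entries read)
#1 VA=0x181613026 (w,user):
  [0] read 0x35 idx=6: raw=0x40007 flags P=1 W=1 U=1 S=0
  [1] read 0x40 idx=11: raw=0x42007 flags P=1 W=1 U=1 S=0
  [2] read 0x42 idx=19: raw=0x46005 flags P=1 W=0 U=1 S=0
  ⇒ fault: PROTECTION_VIOLATION  — 3 lookups
#2 VA=0x6406044BB (r,kernel):
  [0] read 0x35 idx=25: raw=0x49007 flags P=1 W=1 U=1 S=0
  [1] read 0x49 idx=3: raw=0x4A007 flags P=1 W=1 U=1 S=0
  [2] read 0x4A idx=4: raw=0x4C007 flags P=1 W=1 U=1 S=0
  → PA=0x4C4BB  (3 entries read)
#3 VA=0x14301AF62 (w,user):
  [0] read 0x35 idx=5: raw=0x4F007 flags P=1 W=1 U=1 S=0
  [1] read 0x4F idx=24: raw=0x50007 flags P=1 W=1 U=1 S=0
  [2] read 0x50 idx=26: raw=0x53007 flags P=1 W=1 U=1 S=0
  → PA=0x53F62  (3 entries read)
#4 VA=0x5432168CC (w,kernel):
  [0] read 0x35 idx=21: raw=0x55007 flags P=1 W=1 U=1 S=0
  [1] read 0x55 idx=25: raw=0x58007 flags P=1 W=1 U=1 S=0
  [2] read 0x58 idx=22: raw=0x5C007 flags P=1 W=1 U=1 S=0
  → PA=0x5C8CC  (3 entries read)
#5 VA=0x4C08117D8 (r,user):
  [0] read 0x35 idx=19: raw=0x5D007 flags P=1 W=1 U=1 S=0
  [1] read 0x5D idx=4: raw=0x5F007 flags P=1 W=1 U=1 S=0
  [2] read 0x5F idx=17: raw=0x63007 flags P=1 W=1 U=1 S=0
  → PA=0x637D8  (3 entries read)

TLB: [["0x543216", "0x5C"], ["0x4C0811", "0x63"]]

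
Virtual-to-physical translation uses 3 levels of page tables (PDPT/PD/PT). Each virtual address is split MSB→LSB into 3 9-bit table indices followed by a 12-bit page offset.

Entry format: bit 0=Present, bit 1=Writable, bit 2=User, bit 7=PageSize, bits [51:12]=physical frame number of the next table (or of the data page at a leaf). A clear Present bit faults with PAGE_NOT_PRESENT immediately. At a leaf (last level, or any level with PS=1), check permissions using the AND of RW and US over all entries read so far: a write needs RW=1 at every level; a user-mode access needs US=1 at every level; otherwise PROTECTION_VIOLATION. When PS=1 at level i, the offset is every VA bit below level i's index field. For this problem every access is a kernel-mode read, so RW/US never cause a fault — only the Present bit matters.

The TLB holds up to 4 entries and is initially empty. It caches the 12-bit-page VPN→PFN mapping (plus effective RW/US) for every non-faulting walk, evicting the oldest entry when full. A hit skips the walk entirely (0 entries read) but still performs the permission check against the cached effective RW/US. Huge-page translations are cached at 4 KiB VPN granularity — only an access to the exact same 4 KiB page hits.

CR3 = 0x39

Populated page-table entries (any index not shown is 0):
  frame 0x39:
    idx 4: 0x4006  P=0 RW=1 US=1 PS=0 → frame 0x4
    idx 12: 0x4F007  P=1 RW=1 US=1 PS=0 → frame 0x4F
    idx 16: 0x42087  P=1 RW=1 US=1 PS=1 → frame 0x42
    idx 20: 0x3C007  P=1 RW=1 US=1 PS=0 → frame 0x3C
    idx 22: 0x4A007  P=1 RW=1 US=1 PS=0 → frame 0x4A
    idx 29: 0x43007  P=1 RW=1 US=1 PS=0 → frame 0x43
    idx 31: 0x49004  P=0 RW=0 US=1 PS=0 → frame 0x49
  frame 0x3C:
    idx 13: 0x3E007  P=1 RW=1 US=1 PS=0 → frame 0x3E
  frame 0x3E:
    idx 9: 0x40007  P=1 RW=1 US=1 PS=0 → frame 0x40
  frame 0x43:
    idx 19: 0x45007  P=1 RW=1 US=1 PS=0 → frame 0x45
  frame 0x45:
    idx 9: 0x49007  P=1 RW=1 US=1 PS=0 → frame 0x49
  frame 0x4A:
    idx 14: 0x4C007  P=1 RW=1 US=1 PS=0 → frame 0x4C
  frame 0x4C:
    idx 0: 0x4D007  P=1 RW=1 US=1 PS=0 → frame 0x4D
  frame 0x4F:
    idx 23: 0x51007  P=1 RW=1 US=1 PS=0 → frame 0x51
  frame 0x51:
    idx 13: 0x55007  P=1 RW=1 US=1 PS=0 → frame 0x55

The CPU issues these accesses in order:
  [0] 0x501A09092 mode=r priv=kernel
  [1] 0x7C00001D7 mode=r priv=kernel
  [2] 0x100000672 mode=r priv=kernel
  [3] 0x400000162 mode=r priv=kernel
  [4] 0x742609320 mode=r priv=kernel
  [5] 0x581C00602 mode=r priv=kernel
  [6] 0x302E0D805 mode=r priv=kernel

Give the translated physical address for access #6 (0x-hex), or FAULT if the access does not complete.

Walk each access:
#0 VA=0x501A09092 (r,kernel):
  L0 @0x39[20] → 0x3C007  P=1,RW=1,US=1,PS=0
  L1 @0x3C[13] → 0x3E007  P=1,RW=1,US=1,PS=0
  L2 @0x3E[9] → 0x40007  P=1,RW=1,US=1,PS=0
  ⇒ phys 0x40092  [3 reads]
#1 VA=0x7C00001D7 (r,kernel):
  L0 @0x39[31] → 0x49004  P=0,RW=0,US=1,PS=0
  → PAGE_NOT_PRESENT  (1 entries read)
#2 VA=0x100000672 (r,kernel):
  L0 @0x39[4] → 0x4006  P=0,RW=1,US=1,PS=0
  → PAGE_NOT_PRESENT  (1 entries read)
#3 VA=0x400000162 (r,kernel):
  L0 @0x39[16] → 0x42087  P=1,RW=1,US=1,PS=1
  ⇒ phys 0x42162 (huge @L0)  [1 reads]
#4 VA=0x742609320 (r,kernel):
  L0 @0x39[29] → 0x43007  P=1,RW=1,US=1,PS=0
  L1 @0x43[19] → 0x45007  P=1,RW=1,US=1,PS=0
  L2 @0x45[9] → 0x49007  P=1,RW=1,US=1,PS=0
  ⇒ phys 0x49320  [3 reads]
#5 VA=0x581C00602 (r,kernel):
  L0 @0x39[22] → 0x4A007  P=1,RW=1,US=1,PS=0
  L1 @0x4A[14] → 0x4C007  P=1,RW=1,US=1,PS=0
  L2 @0x4C[0] → 0x4D007  P=1,RW=1,US=1,PS=0
  ⇒ phys 0x4D602  [3 reads]
#6 VA=0x302E0D805 (r,kernel):
  L0 @0x39[12] → 0x4F007  P=1,RW=1,US=1,PS=0
  L1 @0x4F[23] → 0x51007  P=1,RW=1,US=1,PS=0
  L2 @0x51[13] → 0x55007  P=1,RW=1,US=1,PS=0
  ⇒ phys 0x55805  [3 reads]

Access #6 PA: 0x55805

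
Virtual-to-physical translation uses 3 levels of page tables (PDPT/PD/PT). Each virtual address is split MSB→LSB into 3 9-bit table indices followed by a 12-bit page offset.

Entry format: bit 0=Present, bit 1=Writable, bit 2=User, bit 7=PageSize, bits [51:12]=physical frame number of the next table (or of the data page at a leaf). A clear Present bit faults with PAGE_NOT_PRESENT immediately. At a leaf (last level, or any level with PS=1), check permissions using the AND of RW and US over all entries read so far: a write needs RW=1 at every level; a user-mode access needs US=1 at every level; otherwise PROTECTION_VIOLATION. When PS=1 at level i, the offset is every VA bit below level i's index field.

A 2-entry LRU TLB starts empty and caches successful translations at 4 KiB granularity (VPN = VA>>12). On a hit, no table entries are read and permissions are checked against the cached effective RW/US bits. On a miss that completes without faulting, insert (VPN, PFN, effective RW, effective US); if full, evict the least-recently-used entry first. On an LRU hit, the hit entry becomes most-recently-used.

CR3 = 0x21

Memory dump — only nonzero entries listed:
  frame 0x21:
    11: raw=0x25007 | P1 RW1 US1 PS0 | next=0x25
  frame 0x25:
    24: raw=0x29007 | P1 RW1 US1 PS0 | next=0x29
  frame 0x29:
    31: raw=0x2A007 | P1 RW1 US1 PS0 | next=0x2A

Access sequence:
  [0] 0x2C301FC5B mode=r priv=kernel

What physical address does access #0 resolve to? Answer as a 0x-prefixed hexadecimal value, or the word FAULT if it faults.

Walk each access:
#0 VA=0x2C301FC5B (r,kernel):
  L0: frame=0x21 idx=11 entry=0x25007 [P=1 RW=1 US=1 PS=0]
  L1: frame=0x25 idx=24 entry=0x29007 [P=1 RW=1 US=1 PS=0]
  L2: frame=0x29 idx=31 entry=0x2A007 [P=1 RW=1 US=1 PS=0]
  → PA=0x2AC5B  (3 entries read)

Access #0 PA: 0x2AC5B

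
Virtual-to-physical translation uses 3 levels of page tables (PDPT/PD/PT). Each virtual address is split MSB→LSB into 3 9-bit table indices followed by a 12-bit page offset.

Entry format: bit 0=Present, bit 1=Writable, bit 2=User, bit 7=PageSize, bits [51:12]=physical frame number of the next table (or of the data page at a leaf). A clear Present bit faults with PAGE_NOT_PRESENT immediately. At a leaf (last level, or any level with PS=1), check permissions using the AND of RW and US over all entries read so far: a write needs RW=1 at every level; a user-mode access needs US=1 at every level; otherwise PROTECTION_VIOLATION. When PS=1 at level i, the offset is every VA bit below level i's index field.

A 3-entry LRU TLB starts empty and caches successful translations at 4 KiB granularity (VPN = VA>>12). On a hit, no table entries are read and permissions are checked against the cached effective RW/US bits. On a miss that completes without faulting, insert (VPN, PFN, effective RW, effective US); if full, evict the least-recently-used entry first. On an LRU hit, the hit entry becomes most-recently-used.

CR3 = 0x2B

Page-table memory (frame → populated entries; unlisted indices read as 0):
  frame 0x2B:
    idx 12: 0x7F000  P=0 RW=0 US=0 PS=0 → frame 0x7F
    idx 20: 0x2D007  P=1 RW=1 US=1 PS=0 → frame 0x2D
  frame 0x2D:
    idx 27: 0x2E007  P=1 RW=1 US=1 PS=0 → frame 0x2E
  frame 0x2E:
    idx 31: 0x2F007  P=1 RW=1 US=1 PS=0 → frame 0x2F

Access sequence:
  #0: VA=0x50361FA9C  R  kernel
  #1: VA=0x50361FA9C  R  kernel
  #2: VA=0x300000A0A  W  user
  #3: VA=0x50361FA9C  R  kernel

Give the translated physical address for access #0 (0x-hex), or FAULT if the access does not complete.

Walk each access:
#0 VA=0x50361FA9C (r,kernel):
  L0: frame=0x2B idx=20 entry=0x2D007 [P=1 RW=1 US=1 PS=0]
  L1: frame=0x2D idx=27 entry=0x2E007 [P=1 RW=1 US=1 PS=0]
  L2: frame=0x2E idx=31 entry=0x2F007 [P=1 RW=1 US=1 PS=0]
  ⇒ phys 0x2FA9C  [3 reads]
#1 VA=0x50361FA9C (r,kernel):
  TLB hit vpn=0x50361F → PA=0x2FA9C
#2 VA=0x300000A0A (w,user):
  L0: frame=0x2B idx=12 entry=0x7F000 [P=0 RW=0 US=0 PS=0]
  → PAGE_NOT_PRESENT  (1 entries read)
#3 VA=0x50361FA9C (r,kernel):
  TLB hit vpn=0x50361F → PA=0x2FA9C

Access #0 PA: 0x2FA9C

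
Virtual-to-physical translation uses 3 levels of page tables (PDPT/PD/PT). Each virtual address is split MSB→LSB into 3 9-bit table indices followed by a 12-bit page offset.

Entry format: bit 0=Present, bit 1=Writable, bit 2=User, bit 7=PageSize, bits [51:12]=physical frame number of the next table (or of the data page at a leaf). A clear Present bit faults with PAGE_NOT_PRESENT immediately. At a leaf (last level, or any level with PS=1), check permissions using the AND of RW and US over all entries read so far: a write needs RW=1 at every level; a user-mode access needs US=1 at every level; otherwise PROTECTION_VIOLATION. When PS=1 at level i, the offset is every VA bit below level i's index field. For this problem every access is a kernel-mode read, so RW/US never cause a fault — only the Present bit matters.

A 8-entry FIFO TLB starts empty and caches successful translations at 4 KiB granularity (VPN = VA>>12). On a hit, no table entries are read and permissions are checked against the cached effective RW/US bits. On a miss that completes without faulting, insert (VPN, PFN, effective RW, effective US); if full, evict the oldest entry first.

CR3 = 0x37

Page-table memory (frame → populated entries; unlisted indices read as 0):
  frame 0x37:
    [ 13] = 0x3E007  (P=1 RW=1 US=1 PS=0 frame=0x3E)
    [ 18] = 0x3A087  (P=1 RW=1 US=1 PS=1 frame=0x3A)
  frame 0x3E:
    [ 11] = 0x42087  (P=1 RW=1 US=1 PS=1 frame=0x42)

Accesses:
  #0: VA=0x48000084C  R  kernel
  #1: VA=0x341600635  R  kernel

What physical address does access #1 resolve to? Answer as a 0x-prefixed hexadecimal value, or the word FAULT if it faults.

Per-access translation:
#0 VA=0x48000084C (r,kernel):
  L0 @0x37[18] → 0x3A087  P=1,RW=1,US=1,PS=1
  ⇒ phys 0x3A84C (huge @L0)  [1 reads]
#1 VA=0x341600635 (r,kernel):
  L0 @0x37[13] → 0x3E007  P=1,RW=1,US=1,PS=0
  L1 @0x3E[11] → 0x42087  P=1,RW=1,US=1,PS=1
  ⇒ phys 0x42635 (huge @L1)  [2 reads]

Access #1 PA: 0x42635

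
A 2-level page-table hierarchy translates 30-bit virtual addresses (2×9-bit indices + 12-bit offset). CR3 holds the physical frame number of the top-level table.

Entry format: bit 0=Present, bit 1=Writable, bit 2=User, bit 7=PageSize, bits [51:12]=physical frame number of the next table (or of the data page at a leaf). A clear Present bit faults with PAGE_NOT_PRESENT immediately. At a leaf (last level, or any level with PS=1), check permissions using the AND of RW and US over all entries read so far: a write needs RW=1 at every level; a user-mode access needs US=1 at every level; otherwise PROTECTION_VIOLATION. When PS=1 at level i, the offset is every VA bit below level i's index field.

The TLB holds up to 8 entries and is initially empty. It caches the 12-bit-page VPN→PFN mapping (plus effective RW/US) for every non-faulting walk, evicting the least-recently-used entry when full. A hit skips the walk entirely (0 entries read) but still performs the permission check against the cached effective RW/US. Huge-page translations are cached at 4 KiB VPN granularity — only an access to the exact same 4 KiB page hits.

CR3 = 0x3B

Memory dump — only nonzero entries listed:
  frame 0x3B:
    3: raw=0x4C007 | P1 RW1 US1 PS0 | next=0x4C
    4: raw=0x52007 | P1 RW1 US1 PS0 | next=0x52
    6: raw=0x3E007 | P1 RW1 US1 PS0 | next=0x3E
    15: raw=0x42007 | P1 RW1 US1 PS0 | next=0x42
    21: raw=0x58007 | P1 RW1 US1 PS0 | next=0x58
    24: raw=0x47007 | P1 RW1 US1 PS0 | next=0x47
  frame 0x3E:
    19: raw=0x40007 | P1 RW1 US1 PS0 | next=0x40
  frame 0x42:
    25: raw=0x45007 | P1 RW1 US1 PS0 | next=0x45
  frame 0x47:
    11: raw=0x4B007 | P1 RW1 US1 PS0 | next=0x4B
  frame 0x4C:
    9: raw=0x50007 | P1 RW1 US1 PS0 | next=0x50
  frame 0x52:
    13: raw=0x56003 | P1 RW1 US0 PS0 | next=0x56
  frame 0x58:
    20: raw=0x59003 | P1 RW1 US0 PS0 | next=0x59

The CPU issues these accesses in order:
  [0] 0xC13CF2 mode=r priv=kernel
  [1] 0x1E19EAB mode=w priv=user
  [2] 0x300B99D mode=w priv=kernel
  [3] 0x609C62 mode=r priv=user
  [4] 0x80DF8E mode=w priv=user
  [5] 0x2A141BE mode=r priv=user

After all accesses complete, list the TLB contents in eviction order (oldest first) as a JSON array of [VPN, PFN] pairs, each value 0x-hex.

Walk each access:
#0 VA=0xC13CF2 (r,kernel):
  lvl0: tbl 0x3B, slot 6 ⇒ 0x3E007 (P1/RW1/US1/PS0)
  lvl1: tbl 0x3E, slot 19 ⇒ 0x40007 (P1/RW1/US1/PS0)
  ✓ 0x40CF2  — 2 lookups
#1 VA=0x1E19EAB (w,user):
  lvl0: tbl 0x3B, slot 15 ⇒ 0x42007 (P1/RW1/US1/PS0)
  lvl1: tbl 0x42, slot 25 ⇒ 0x45007 (P1/RW1/US1/PS0)
  ✓ 0x45EAB  — 2 lookups
#2 VA=0x300B99D (w,kernel):
  lvl0: tbl 0x3B, slot 24 ⇒ 0x47007 (P1/RW1/US1/PS0)
  lvl1: tbl 0x47, slot 11 ⇒ 0x4B007 (P1/RW1/US1/PS0)
  ✓ 0x4B99D  — 2 lookups
#3 VA=0x609C62 (r,user):
  lvl0: tbl 0x3B, slot 3 ⇒ 0x4C007 (P1/RW1/US1/PS0)
  lvl1: tbl 0x4C, slot 9 ⇒ 0x50007 (P1/RW1/US1/PS0)
  ✓ 0x50C62  — 2 lookups
#4 VA=0x80DF8E (w,user):
  lvl0: tbl 0x3B, slot 4 ⇒ 0x52007 (P1/RW1/US1/PS0)
  lvl1: tbl 0x52, slot 13 ⇒ 0x56003 (P1/RW1/US0/PS0)
  ✗ PROTECTION_VIOLATION  [2 reads]
#5 VA=0x2A141BE (r,user):
  lvl0: tbl 0x3B, slot 21 ⇒ 0x58007 (P1/RW1/US1/PS0)
  lvl1: tbl 0x58, slot 20 ⇒ 0x59003 (P1/RW1/US0/PS0)
  ✗ PROTECTION_VIOLATION  [2 reads]

TLB: [["0xC13", "0x40"], ["0x1E19", "0x45"], ["0x300B", "0x4B"], ["0x609", "0x50"]]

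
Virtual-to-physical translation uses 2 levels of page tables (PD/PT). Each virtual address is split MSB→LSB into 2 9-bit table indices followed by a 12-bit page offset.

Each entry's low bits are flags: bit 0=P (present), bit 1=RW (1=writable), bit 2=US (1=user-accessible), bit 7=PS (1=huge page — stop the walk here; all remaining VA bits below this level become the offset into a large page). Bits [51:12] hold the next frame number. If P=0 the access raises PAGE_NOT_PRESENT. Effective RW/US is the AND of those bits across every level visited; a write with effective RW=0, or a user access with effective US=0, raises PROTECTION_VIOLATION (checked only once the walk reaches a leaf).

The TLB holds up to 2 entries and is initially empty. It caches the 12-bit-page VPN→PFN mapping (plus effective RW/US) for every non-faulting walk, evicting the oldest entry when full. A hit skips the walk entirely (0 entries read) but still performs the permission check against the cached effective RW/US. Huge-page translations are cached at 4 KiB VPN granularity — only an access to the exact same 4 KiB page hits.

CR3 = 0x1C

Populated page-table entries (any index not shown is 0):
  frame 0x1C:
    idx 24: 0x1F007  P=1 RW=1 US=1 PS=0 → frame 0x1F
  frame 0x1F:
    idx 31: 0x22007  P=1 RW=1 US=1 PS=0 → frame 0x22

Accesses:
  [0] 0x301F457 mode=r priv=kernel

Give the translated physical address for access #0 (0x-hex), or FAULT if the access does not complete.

Walk each access:
#0 VA=0x301F457 (r,kernel):
  [0] read 0x1C idx=24: raw=0x1F007 flags P=1 W=1 U=1 S=0
  [1] read 0x1F idx=31: raw=0x22007 flags P=1 W=1 U=1 S=0
  ✓ 0x22457  — 2 lookups

Access #0 PA: 0x22457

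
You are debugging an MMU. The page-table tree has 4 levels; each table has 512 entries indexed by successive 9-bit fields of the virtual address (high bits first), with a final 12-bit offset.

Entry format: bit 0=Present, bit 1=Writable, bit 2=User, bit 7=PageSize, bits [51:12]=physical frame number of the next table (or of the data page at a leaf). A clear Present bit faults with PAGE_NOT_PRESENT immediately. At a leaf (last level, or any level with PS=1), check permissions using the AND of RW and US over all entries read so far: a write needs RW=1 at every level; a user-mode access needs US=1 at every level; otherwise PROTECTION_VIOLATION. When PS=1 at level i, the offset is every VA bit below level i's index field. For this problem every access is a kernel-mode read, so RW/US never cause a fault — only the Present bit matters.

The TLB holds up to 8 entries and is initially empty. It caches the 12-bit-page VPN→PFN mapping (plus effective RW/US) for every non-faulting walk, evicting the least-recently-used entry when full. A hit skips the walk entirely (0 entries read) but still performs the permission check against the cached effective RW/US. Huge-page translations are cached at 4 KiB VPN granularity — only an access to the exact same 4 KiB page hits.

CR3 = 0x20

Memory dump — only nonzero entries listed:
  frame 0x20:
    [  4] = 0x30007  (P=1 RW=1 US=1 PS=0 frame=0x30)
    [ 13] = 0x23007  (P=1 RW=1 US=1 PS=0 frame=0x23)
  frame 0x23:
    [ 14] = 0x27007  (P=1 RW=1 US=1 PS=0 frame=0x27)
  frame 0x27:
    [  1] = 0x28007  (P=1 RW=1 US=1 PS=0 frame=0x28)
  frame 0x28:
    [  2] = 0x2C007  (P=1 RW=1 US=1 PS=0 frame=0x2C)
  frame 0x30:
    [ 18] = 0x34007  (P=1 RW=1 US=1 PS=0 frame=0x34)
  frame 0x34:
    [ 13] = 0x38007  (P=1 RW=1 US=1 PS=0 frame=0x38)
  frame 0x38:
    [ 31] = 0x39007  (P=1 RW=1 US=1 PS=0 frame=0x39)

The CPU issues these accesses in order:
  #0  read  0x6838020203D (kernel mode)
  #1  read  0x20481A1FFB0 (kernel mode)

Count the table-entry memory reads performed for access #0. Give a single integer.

Trace:
#0 VA=0x6838020203D (r,kernel):
  lvl0: tbl 0x20, slot 13 ⇒ 0x23007 (P1/RW1/US1/PS0)
  lvl1: tbl 0x23, slot 14 ⇒ 0x27007 (P1/RW1/US1/PS0)
  lvl2: tbl 0x27, slot 1 ⇒ 0x28007 (P1/RW1/US1/PS0)
  lvl3: tbl 0x28, slot 2 ⇒ 0x2C007 (P1/RW1/US1/PS0)
  ✓ 0x2C03D  — 4 lookups
#1 VA=0x20481A1FFB0 (r,kernel):
  lvl0: tbl 0x20, slot 4 ⇒ 0x30007 (P1/RW1/US1/PS0)
  lvl1: tbl 0x30, slot 18 ⇒ 0x34007 (P1/RW1/US1/PS0)
  lvl2: tbl 0x34, slot 13 ⇒ 0x38007 (P1/RW1/US1/PS0)
  lvl3: tbl 0x38, slot 31 ⇒ 0x39007 (P1/RW1/US1/PS0)
  ✓ 0x39FB0  — 4 lookups

Entries read for #0: 4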